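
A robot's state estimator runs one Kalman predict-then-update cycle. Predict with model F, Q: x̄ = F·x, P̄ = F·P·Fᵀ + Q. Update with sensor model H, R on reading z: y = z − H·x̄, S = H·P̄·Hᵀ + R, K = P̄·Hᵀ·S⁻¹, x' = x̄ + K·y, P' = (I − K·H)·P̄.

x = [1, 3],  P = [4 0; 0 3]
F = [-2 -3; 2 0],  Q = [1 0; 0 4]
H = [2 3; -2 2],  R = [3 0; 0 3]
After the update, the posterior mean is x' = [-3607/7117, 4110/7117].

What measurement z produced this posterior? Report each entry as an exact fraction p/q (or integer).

z = [1, 2]

x̄ = F·x = [-11, 2]
P̄ = F·P·Fᵀ + Q = [44 -16; -16 20]
S = H·P̄·Hᵀ + R = [167 -24; -24 387]
K = P̄·Hᵀ·S⁻¹ = [1400/7117 -2120/7117; 1396/7117 4232/21351]
x' − x̄ = [74680/7117, -10124/7117] = K·y
y = (KᵀK)⁻¹·Kᵀ·(x' − x̄) = [17, -24]
z = y + H·x̄ = [17, -24] + [-16, 26] = [1, 2]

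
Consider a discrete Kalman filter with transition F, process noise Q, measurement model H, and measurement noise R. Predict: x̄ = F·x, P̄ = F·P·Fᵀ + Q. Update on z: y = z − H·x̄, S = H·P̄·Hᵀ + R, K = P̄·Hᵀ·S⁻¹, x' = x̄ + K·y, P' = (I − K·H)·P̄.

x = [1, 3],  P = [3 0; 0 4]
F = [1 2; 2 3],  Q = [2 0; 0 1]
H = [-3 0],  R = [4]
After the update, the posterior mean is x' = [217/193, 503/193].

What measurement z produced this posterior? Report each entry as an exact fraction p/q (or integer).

x̄ = F·x = [7, 11]
P̄ = F·P·Fᵀ + Q = [21 30; 30 49]
S = H·P̄·Hᵀ + R = [193]
K = P̄·Hᵀ·S⁻¹ = [-63/193; -90/193]
x' − x̄ = [-1134/193, -1620/193] = K·y
y = (KᵀK)⁻¹·Kᵀ·(x' − x̄) = [18]
z = y + H·x̄ = [18] + [-21] = [-3]

z = [-3]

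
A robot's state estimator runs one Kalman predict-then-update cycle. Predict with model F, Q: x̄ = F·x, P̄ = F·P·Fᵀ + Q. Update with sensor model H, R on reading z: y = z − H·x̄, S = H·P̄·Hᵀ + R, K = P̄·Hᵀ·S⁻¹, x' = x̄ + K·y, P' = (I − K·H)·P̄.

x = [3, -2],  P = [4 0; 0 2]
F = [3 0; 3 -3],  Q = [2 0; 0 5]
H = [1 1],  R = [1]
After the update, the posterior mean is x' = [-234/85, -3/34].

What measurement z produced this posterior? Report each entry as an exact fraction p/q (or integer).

x̄ = F·x = [9, 15]
P̄ = F·P·Fᵀ + Q = [38 36; 36 59]
S = H·P̄·Hᵀ + R = [170]
K = P̄·Hᵀ·S⁻¹ = [37/85; 19/34]
x' − x̄ = [-999/85, -513/34] = K·y
y = (KᵀK)⁻¹·Kᵀ·(x' − x̄) = [-27]
z = y + H·x̄ = [-27] + [24] = [-3]

z = [-3]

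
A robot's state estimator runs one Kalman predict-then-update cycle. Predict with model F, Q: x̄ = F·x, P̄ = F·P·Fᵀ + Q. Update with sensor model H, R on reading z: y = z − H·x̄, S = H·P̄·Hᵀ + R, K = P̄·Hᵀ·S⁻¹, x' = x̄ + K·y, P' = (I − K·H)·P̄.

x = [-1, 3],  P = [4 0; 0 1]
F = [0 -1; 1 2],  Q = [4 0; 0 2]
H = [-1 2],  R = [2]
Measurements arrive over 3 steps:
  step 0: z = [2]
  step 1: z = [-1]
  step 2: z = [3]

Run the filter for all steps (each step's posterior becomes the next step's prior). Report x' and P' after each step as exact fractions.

step 0: x̄ = F·x = [-3, 5]
step 0: P̄ = F·P·Fᵀ + Q = [5 -2; -2 10]
step 0: y = z − H·x̄ = [-11]
step 0: S = H·P̄·Hᵀ + R = [55]
step 0: K = P̄·Hᵀ·S⁻¹ = [-9/55; 2/5]
step 0: x' = x̄ + K·y = [-6/5, 3/5]
step 0: P' = (I − K·H)·P̄ = [194/55 8/5; 8/5 6/5]
step 1: x̄ = F·x = [-3/5, 0]
step 1: P̄ = F·P·Fᵀ + Q = [26/5 -4; -4 184/11]
step 1: y = z − H·x̄ = [-8/5]
step 1: S = H·P̄·Hᵀ + R = [4956/55]
step 1: K = P̄·Hᵀ·S⁻¹ = [-121/826; 515/1239]
step 1: x' = x̄ + K·y = [-151/413, -824/1239]
step 1: P' = (I − K·H)·P̄ = [1349/413 614/413; 614/413 1436/1239]
step 2: x̄ = F·x = [824/1239, -2101/1239]
step 2: P̄ = F·P·Fᵀ + Q = [6392/1239 -4714/1239; -4714/1239 19637/1239]
step 2: y = z − H·x̄ = [1249/177]
step 2: S = H·P̄·Hᵀ + R = [15182/177]
step 2: K = P̄·Hᵀ·S⁻¹ = [-1130/7591; 3142/7591]
step 2: x' = x̄ + K·y = [-20478/53137, 65095/53137]
step 2: P' = (I − K·H)·P̄ = [173136/53137 78658/53137; 78658/53137 61323/53137]

step 0: x' = [-6/5, 3/5], P' = [194/55 8/5; 8/5 6/5]
step 1: x' = [-151/413, -824/1239], P' = [1349/413 614/413; 614/413 1436/1239]
step 2: x' = [-20478/53137, 65095/53137], P' = [173136/53137 78658/53137; 78658/53137 61323/53137]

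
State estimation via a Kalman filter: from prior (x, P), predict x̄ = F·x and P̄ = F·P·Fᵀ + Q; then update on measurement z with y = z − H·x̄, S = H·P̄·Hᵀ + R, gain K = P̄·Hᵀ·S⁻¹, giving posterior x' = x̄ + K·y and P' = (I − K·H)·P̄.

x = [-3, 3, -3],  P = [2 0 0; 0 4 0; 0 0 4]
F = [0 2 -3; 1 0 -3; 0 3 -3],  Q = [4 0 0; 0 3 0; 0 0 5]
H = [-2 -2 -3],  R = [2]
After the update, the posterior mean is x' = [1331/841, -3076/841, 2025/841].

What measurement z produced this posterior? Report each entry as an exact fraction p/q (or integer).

z = [-3]

x̄ = F·x = [15, 6, 18]
P̄ = F·P·Fᵀ + Q = [56 36 60; 36 41 36; 60 36 77]
S = H·P̄·Hᵀ + R = [2523]
K = P̄·Hᵀ·S⁻¹ = [-364/2523; -262/2523; -141/841]
x' − x̄ = [-11284/841, -8122/841, -13113/841] = K·y
y = (KᵀK)⁻¹·Kᵀ·(x' − x̄) = [93]
z = y + H·x̄ = [93] + [-96] = [-3]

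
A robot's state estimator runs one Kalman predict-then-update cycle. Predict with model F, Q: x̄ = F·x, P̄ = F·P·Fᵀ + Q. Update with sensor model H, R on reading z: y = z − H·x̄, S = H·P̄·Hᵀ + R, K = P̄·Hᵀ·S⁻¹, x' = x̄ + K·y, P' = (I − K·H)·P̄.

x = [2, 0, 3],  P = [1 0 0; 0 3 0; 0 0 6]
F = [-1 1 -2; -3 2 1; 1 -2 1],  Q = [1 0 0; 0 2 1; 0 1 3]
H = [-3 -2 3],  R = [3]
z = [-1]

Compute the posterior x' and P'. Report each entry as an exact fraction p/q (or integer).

x' = [-373/245, 209/490, -747/490]
P' = [2344/245 -6507/490 281/490; -6507/490 23091/980 2307/980; 281/490 2307/980 2239/980]

x̄ = F·x = [-8, -3, 5]
P̄ = F·P·Fᵀ + Q = [29 -3 -19; -3 29 -8; -19 -8 22]
y = z − H·x̄ = [-46]
S = H·P̄·Hᵀ + R = [980]
K = P̄·Hᵀ·S⁻¹ = [-69/490; -73/980; 139/980]
x' = x̄ + K·y = [-373/245, 209/490, -747/490]
P' = (I − K·H)·P̄ = [2344/245 -6507/490 281/490; -6507/490 23091/980 2307/980; 281/490 2307/980 2239/980]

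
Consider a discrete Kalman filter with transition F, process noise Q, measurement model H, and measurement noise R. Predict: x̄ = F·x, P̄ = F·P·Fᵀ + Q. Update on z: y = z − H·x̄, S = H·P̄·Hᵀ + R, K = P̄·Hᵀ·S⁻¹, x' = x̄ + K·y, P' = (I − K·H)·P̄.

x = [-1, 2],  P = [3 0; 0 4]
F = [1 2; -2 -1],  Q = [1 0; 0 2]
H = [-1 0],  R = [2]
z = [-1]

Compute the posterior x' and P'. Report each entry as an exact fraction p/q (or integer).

x' = [13/11, 14/11]
P' = [20/11 -14/11; -14/11 100/11]

x̄ = F·x = [3, 0]
P̄ = F·P·Fᵀ + Q = [20 -14; -14 18]
y = z − H·x̄ = [2]
S = H·P̄·Hᵀ + R = [22]
K = P̄·Hᵀ·S⁻¹ = [-10/11; 7/11]
x' = x̄ + K·y = [13/11, 14/11]
P' = (I − K·H)·P̄ = [20/11 -14/11; -14/11 100/11]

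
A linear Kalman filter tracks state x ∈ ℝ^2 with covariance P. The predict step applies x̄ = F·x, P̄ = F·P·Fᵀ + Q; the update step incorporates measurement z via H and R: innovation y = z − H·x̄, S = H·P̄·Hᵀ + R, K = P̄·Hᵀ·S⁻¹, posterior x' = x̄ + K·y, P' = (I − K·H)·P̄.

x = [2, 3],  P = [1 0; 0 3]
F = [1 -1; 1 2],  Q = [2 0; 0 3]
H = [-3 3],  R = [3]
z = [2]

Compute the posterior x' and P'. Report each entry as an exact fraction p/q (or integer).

x' = [178/97, 251/97]
P' = [219/97 208/97; 208/97 229/97]

x̄ = F·x = [-1, 8]
P̄ = F·P·Fᵀ + Q = [6 -5; -5 16]
y = z − H·x̄ = [-25]
S = H·P̄·Hᵀ + R = [291]
K = P̄·Hᵀ·S⁻¹ = [-11/97; 21/97]
x' = x̄ + K·y = [178/97, 251/97]
P' = (I − K·H)·P̄ = [219/97 208/97; 208/97 229/97]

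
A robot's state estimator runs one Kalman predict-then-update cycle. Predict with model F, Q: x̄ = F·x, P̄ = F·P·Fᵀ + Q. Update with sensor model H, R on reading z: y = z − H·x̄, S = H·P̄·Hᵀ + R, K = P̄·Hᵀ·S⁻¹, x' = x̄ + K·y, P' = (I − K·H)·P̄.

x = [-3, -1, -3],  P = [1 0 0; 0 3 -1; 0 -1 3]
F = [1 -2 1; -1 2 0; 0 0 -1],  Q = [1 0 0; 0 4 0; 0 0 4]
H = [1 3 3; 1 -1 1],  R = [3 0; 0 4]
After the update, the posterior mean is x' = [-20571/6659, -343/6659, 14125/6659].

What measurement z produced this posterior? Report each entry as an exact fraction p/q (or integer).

x̄ = F·x = [-4, 1, 3]
P̄ = F·P·Fᵀ + Q = [21 -15 -5; -15 17 2; -5 2 7]
S = H·P̄·Hᵀ + R = [156 -59; -59 65]
K = P̄·Hᵀ·S⁻¹ = [-706/6659 2535/6659; 960/6659 -2202/6659; 1430/6659 1298/6659]
x' − x̄ = [6065/6659, -7002/6659, -5852/6659] = K·y
y = (KᵀK)⁻¹·Kᵀ·(x' − x̄) = [-5, 1]
z = y + H·x̄ = [-5, 1] + [8, -2] = [3, -1]

z = [3, -1]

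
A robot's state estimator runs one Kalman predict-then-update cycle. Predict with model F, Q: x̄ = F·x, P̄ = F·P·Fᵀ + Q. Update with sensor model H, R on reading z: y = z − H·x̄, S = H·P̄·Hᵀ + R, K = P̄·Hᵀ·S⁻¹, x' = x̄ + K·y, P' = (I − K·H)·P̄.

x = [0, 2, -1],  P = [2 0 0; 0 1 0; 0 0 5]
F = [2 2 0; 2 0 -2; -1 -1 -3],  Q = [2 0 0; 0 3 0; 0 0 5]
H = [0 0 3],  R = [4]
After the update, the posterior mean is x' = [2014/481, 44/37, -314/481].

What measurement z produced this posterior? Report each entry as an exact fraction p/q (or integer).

x̄ = F·x = [4, 2, 1]
P̄ = F·P·Fᵀ + Q = [14 8 -6; 8 31 26; -6 26 53]
S = H·P̄·Hᵀ + R = [481]
K = P̄·Hᵀ·S⁻¹ = [-18/481; 6/37; 159/481]
x' − x̄ = [90/481, -30/37, -795/481] = K·y
y = (KᵀK)⁻¹·Kᵀ·(x' − x̄) = [-5]
z = y + H·x̄ = [-5] + [3] = [-2]

z = [-2]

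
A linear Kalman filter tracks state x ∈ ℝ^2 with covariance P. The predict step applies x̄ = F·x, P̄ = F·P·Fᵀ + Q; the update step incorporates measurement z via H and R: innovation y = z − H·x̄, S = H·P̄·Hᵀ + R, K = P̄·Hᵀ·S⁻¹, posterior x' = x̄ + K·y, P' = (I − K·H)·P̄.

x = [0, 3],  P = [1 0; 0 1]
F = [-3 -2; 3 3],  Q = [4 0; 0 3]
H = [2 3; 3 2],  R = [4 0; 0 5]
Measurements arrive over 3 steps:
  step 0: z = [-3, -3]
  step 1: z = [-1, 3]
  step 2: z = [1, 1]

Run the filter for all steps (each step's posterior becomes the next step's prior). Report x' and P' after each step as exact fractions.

step 0: x̄ = F·x = [-6, 9]
step 0: P̄ = F·P·Fᵀ + Q = [17 -15; -15 21]
step 0: y = z − H·x̄ = [-18, -3]
step 0: S = H·P̄·Hᵀ + R = [81 33; 33 62]
step 0: K = P̄·Hᵀ·S⁻¹ = [-1375/3933 688/1311; 715/1311 -148/437]
step 0: x' = x̄ + K·y = [-560/437, 87/437]
step 0: P' = (I − K·H)·P̄ = [8392/3933 -2476/1311; -2476/1311 868/437]
step 1: x̄ = F·x = [1506/437, -1419/437]
step 1: P̄ = F·P·Fᵀ + Q = [3708/437 -1220/437; -1220/437 2659/437]
step 1: y = z − H·x̄ = [808/437, -369/437]
step 1: S = H·P̄·Hᵀ + R = [25871/437 22342/437; 22342/437 31553/437]
step 1: K = P̄·Hᵀ·S⁻¹ = [-172780/725727 322076/725727; 315025/725727 -184928/725727]
step 1: x' = x̄ + K·y = [1909594/725727, -1617913/725727]
step 1: P' = (I − K·H)·P̄ = [1242676/725727 -1058824/725727; -1058824/725727 1125916/725727]
step 2: x̄ = F·x = [-2492956/725727, 291681/241909]
step 2: P̄ = F·P·Fᵀ + Q = [5884768/725727 -685740/241909; -685740/241909 1478559/241909]
step 2: y = z − H·x̄ = [3086510/725727, 2151503/241909]
step 2: S = H·P̄·Hᵀ + R = [41676433/725727 11726270/241909; 11726270/241909 16549205/241909]
step 2: K = P̄·Hᵀ·S⁻¹ = [-1885340/7902533 17455344/39512665; 2119185/4876031 -6182232/24380155]
step 2: x' = x̄ + K·y = [-20576972/39512665, 19476801/24380155]
step 2: P' = (I − K·H)·P̄ = [67448752/39512665 -1224144/840695; -1224144/840695 37794684/24380155]

step 0: x' = [-560/437, 87/437], P' = [8392/3933 -2476/1311; -2476/1311 868/437]
step 1: x' = [1909594/725727, -1617913/725727], P' = [1242676/725727 -1058824/725727; -1058824/725727 1125916/725727]
step 2: x' = [-20576972/39512665, 19476801/24380155], P' = [67448752/39512665 -1224144/840695; -1224144/840695 37794684/24380155]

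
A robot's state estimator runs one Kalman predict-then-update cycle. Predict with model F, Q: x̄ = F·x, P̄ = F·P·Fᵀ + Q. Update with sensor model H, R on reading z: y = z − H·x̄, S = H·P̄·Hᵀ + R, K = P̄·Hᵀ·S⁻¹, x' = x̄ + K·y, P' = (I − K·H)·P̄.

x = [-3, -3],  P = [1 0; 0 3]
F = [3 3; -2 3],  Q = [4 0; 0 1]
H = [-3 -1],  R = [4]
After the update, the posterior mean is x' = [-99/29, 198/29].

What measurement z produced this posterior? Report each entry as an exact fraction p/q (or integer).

z = [3]

x̄ = F·x = [-18, -3]
P̄ = F·P·Fᵀ + Q = [40 21; 21 32]
S = H·P̄·Hᵀ + R = [522]
K = P̄·Hᵀ·S⁻¹ = [-47/174; -95/522]
x' − x̄ = [423/29, 285/29] = K·y
y = (KᵀK)⁻¹·Kᵀ·(x' − x̄) = [-54]
z = y + H·x̄ = [-54] + [57] = [3]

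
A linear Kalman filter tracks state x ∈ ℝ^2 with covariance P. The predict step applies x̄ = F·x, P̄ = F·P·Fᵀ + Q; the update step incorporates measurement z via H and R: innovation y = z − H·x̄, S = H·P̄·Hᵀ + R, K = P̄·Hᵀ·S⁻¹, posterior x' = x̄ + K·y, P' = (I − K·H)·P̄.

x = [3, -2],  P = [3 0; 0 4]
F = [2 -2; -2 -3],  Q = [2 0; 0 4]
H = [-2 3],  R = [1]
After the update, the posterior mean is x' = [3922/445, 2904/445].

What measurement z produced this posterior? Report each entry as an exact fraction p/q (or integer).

z = [2]

x̄ = F·x = [10, 0]
P̄ = F·P·Fᵀ + Q = [30 12; 12 52]
S = H·P̄·Hᵀ + R = [445]
K = P̄·Hᵀ·S⁻¹ = [-24/445; 132/445]
x' − x̄ = [-528/445, 2904/445] = K·y
y = (KᵀK)⁻¹·Kᵀ·(x' − x̄) = [22]
z = y + H·x̄ = [22] + [-20] = [2]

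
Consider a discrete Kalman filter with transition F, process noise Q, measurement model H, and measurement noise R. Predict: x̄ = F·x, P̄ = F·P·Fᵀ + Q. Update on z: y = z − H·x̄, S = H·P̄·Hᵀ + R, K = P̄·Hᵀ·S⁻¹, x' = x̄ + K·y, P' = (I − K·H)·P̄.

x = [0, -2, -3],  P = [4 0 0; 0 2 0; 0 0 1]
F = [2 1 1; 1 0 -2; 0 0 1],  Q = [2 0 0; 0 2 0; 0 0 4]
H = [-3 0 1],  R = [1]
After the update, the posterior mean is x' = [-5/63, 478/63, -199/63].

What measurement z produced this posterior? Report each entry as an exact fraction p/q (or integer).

x̄ = F·x = [-5, 6, -3]
P̄ = F·P·Fᵀ + Q = [21 6 1; 6 10 -2; 1 -2 5]
S = H·P̄·Hᵀ + R = [189]
K = P̄·Hᵀ·S⁻¹ = [-62/189; -20/189; 2/189]
x' − x̄ = [310/63, 100/63, -10/63] = K·y
y = (KᵀK)⁻¹·Kᵀ·(x' − x̄) = [-15]
z = y + H·x̄ = [-15] + [12] = [-3]

z = [-3]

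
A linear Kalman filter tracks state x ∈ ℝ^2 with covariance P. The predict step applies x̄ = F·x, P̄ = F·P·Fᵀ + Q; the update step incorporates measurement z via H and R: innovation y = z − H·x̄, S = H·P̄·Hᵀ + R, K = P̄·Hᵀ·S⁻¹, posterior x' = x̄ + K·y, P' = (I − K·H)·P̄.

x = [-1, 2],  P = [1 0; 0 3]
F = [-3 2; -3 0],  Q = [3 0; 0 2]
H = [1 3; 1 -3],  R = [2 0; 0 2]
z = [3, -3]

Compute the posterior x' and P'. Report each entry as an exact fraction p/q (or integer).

x' = [538/1771, 1758/1771]
P' = [1671/1771 9/1771; 9/1771 194/1771]

x̄ = F·x = [7, 3]
P̄ = F·P·Fᵀ + Q = [24 9; 9 11]
y = z − H·x̄ = [-13, -1]
S = H·P̄·Hᵀ + R = [179 -75; -75 71]
K = P̄·Hᵀ·S⁻¹ = [849/1771 822/1771; 591/3542 -573/3542]
x' = x̄ + K·y = [538/1771, 1758/1771]
P' = (I − K·H)·P̄ = [1671/1771 9/1771; 9/1771 194/1771]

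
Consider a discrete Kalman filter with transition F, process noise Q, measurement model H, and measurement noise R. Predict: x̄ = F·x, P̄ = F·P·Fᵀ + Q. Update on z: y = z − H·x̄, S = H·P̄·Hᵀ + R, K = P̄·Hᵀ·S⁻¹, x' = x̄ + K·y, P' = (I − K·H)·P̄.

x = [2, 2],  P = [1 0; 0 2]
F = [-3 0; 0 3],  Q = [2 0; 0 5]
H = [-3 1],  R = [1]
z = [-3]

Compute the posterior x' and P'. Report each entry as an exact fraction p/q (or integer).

x' = [51/41, 39/41]
P' = [88/41 253/41; 253/41 2300/123]

x̄ = F·x = [-6, 6]
P̄ = F·P·Fᵀ + Q = [11 0; 0 23]
y = z − H·x̄ = [-27]
S = H·P̄·Hᵀ + R = [123]
K = P̄·Hᵀ·S⁻¹ = [-11/41; 23/123]
x' = x̄ + K·y = [51/41, 39/41]
P' = (I − K·H)·P̄ = [88/41 253/41; 253/41 2300/123]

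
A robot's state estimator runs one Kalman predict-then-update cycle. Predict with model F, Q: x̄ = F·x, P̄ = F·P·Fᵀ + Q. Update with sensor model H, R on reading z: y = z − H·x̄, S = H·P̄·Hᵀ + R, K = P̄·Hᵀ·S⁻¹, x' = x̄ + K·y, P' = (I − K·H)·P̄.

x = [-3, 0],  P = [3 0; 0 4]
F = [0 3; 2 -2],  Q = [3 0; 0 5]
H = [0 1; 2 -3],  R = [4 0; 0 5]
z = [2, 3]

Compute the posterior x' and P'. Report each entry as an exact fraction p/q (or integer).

x̄ = F·x = [0, -6]
P̄ = F·P·Fᵀ + Q = [39 -24; -24 33]
y = z − H·x̄ = [8, -15]
S = H·P̄·Hᵀ + R = [37 -147; -147 746]
K = P̄·Hᵀ·S⁻¹ = [4146/5993 2022/5993; 3009/5993 -588/5993]
x' = x̄ + K·y = [2838/5993, -3066/5993]
P' = (I − K·H)·P̄ = [29931/5993 16584/5993; 16584/5993 12036/5993]

x' = [2838/5993, -3066/5993]
P' = [29931/5993 16584/5993; 16584/5993 12036/5993]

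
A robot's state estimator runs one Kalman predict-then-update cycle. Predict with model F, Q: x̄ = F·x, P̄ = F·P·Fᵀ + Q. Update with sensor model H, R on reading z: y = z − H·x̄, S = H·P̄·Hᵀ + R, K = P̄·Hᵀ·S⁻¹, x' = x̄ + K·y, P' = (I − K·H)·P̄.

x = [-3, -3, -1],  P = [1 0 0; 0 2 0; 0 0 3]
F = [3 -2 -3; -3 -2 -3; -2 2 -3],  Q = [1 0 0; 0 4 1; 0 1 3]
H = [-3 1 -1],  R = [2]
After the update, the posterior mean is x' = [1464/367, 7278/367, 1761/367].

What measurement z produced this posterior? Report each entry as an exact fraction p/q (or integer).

z = [3]

x̄ = F·x = [0, 18, 3]
P̄ = F·P·Fᵀ + Q = [45 26 13; 26 48 26; 13 26 42]
S = H·P̄·Hᵀ + R = [367]
K = P̄·Hᵀ·S⁻¹ = [-122/367; -56/367; -55/367]
x' − x̄ = [1464/367, 672/367, 660/367] = K·y
y = (KᵀK)⁻¹·Kᵀ·(x' − x̄) = [-12]
z = y + H·x̄ = [-12] + [15] = [3]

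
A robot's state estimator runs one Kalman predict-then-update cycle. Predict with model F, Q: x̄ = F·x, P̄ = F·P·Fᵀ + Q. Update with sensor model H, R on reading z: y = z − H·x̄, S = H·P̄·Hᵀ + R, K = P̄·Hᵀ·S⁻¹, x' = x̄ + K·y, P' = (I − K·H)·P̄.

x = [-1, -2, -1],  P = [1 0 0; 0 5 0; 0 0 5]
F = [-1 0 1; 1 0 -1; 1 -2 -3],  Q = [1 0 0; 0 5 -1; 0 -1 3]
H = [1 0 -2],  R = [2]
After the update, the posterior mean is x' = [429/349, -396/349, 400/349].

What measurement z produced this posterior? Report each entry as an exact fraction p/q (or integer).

z = [-1]

x̄ = F·x = [0, 0, 6]
P̄ = F·P·Fᵀ + Q = [7 -6 -16; -6 11 15; -16 15 69]
S = H·P̄·Hᵀ + R = [349]
K = P̄·Hᵀ·S⁻¹ = [39/349; -36/349; -154/349]
x' − x̄ = [429/349, -396/349, -1694/349] = K·y
y = (KᵀK)⁻¹·Kᵀ·(x' − x̄) = [11]
z = y + H·x̄ = [11] + [-12] = [-1]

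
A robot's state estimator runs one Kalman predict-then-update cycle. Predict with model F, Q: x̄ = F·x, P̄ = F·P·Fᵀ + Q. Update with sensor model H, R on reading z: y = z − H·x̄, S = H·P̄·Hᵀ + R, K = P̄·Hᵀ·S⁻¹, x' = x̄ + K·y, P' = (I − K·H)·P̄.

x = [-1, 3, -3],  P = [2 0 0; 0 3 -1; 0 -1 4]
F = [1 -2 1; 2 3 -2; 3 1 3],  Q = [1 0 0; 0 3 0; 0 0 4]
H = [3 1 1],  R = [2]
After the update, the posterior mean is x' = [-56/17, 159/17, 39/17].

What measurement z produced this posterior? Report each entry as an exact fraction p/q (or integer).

z = [2]

x̄ = F·x = [-10, 13, -9]
P̄ = F·P·Fᵀ + Q = [23 -29 17; -29 66 -10; 17 -10 55]
S = H·P̄·Hᵀ + R = [238]
K = P̄·Hᵀ·S⁻¹ = [57/238; -31/238; 48/119]
x' − x̄ = [114/17, -62/17, 192/17] = K·y
y = (KᵀK)⁻¹·Kᵀ·(x' − x̄) = [28]
z = y + H·x̄ = [28] + [-26] = [2]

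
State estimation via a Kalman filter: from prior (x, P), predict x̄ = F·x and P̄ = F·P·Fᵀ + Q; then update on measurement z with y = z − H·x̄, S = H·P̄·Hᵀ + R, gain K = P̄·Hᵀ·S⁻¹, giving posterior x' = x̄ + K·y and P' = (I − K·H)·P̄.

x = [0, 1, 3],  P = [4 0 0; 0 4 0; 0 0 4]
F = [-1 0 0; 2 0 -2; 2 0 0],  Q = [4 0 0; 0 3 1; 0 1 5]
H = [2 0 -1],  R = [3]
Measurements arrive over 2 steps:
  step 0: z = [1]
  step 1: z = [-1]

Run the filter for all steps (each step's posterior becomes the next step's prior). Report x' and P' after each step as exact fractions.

step 0: x̄ = F·x = [0, -6, 0]
step 0: P̄ = F·P·Fᵀ + Q = [8 -8 -8; -8 35 17; -8 17 21]
step 0: y = z − H·x̄ = [1]
step 0: S = H·P̄·Hᵀ + R = [88]
step 0: K = P̄·Hᵀ·S⁻¹ = [3/11; -3/8; -37/88]
step 0: x' = x̄ + K·y = [3/11, -51/8, -37/88]
step 0: P' = (I − K·H)·P̄ = [16/11 1 23/11; 1 181/8 25/8; 23/11 25/8 479/88]
step 1: x̄ = F·x = [-3/11, 61/44, 6/11]
step 1: P̄ = F·P·Fᵀ + Q = [60/11 14/11 -32/11; 14/11 305/22 -17/11; -32/11 -17/11 119/11]
step 1: y = z − H·x̄ = [1/11]
step 1: S = H·P̄·Hᵀ + R = [520/11]
step 1: K = P̄·Hᵀ·S⁻¹ = [19/65; 9/104; -183/520]
step 1: x' = x̄ + K·y = [-16/65, 145/104, 267/520]
step 1: P' = (I − K·H)·P̄ = [92/65 1/13 127/65; 1/13 1405/104 -11/104; 127/65 -11/104 2581/520]

step 0: x' = [3/11, -51/8, -37/88], P' = [16/11 1 23/11; 1 181/8 25/8; 23/11 25/8 479/88]
step 1: x' = [-16/65, 145/104, 267/520], P' = [92/65 1/13 127/65; 1/13 1405/104 -11/104; 127/65 -11/104 2581/520]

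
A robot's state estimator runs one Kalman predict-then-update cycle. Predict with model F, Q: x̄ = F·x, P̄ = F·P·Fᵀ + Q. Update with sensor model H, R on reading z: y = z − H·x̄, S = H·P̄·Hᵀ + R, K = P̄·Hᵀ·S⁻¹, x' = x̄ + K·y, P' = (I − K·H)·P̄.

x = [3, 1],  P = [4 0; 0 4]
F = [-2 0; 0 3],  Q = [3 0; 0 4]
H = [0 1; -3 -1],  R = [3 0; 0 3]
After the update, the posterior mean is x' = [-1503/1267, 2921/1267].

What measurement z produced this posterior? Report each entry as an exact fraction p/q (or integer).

x̄ = F·x = [-6, 3]
P̄ = F·P·Fᵀ + Q = [19 0; 0 40]
S = H·P̄·Hᵀ + R = [43 -40; -40 214]
K = P̄·Hᵀ·S⁻¹ = [-380/1267 -817/2534; 1160/1267 -20/1267]
x' − x̄ = [6099/1267, -880/1267] = K·y
y = (KᵀK)⁻¹·Kᵀ·(x' − x̄) = [-1, -14]
z = y + H·x̄ = [-1, -14] + [3, 15] = [2, 1]

z = [2, 1]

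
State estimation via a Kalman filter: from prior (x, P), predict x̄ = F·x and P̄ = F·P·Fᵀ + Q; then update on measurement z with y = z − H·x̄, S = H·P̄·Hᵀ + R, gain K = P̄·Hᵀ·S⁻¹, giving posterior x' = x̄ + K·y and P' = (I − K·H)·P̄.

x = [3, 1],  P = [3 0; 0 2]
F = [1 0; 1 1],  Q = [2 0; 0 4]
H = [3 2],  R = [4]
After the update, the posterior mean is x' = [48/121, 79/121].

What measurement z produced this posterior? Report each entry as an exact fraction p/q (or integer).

x̄ = F·x = [3, 4]
P̄ = F·P·Fᵀ + Q = [5 3; 3 9]
S = H·P̄·Hᵀ + R = [121]
K = P̄·Hᵀ·S⁻¹ = [21/121; 27/121]
x' − x̄ = [-315/121, -405/121] = K·y
y = (KᵀK)⁻¹·Kᵀ·(x' − x̄) = [-15]
z = y + H·x̄ = [-15] + [17] = [2]

z = [2]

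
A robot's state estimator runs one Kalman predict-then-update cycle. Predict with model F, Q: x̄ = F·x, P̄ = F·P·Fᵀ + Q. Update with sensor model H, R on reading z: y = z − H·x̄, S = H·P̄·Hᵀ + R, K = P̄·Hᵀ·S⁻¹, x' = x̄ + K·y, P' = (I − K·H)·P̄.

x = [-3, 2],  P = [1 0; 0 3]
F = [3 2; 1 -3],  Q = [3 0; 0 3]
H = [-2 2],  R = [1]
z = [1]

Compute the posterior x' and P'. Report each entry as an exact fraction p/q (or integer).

x' = [-2407/341, -2241/341]
P' = [2100/341 2061/341; 2061/341 2107/341]

x̄ = F·x = [-5, -9]
P̄ = F·P·Fᵀ + Q = [24 -15; -15 31]
y = z − H·x̄ = [9]
S = H·P̄·Hᵀ + R = [341]
K = P̄·Hᵀ·S⁻¹ = [-78/341; 92/341]
x' = x̄ + K·y = [-2407/341, -2241/341]
P' = (I − K·H)·P̄ = [2100/341 2061/341; 2061/341 2107/341]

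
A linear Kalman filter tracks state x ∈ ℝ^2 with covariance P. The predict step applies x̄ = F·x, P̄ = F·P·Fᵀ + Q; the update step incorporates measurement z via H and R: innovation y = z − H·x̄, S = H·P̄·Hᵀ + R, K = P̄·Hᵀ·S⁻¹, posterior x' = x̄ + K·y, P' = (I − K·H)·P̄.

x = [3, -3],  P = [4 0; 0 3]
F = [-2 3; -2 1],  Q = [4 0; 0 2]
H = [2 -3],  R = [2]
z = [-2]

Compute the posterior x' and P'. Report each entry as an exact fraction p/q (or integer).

x' = [-1166/79, -724/79]
P' = [3352/79 2222/79; 2222/79 1490/79]

x̄ = F·x = [-15, -9]
P̄ = F·P·Fᵀ + Q = [47 25; 25 21]
y = z − H·x̄ = [1]
S = H·P̄·Hᵀ + R = [79]
K = P̄·Hᵀ·S⁻¹ = [19/79; -13/79]
x' = x̄ + K·y = [-1166/79, -724/79]
P' = (I − K·H)·P̄ = [3352/79 2222/79; 2222/79 1490/79]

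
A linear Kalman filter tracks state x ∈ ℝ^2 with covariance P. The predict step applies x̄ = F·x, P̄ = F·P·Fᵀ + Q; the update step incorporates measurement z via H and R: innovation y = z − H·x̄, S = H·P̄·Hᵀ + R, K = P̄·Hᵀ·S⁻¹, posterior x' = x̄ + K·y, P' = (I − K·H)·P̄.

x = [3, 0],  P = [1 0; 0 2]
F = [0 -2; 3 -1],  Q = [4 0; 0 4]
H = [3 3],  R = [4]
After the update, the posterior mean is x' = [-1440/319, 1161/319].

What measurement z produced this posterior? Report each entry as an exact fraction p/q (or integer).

z = [-3]

x̄ = F·x = [0, 9]
P̄ = F·P·Fᵀ + Q = [12 4; 4 15]
S = H·P̄·Hᵀ + R = [319]
K = P̄·Hᵀ·S⁻¹ = [48/319; 57/319]
x' − x̄ = [-1440/319, -1710/319] = K·y
y = (KᵀK)⁻¹·Kᵀ·(x' − x̄) = [-30]
z = y + H·x̄ = [-30] + [27] = [-3]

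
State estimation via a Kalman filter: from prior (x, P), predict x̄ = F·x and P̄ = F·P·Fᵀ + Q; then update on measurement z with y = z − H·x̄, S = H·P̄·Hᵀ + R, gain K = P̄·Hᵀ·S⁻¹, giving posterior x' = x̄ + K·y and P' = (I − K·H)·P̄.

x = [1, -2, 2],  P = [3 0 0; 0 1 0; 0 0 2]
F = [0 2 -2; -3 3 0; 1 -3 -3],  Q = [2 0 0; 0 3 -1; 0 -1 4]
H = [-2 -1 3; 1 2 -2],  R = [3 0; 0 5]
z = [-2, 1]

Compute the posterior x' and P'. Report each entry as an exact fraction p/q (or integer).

x̄ = F·x = [-8, -9, 1]
P̄ = F·P·Fᵀ + Q = [14 6 6; 6 39 -19; 6 -19 34]
y = z − H·x̄ = [-30, 29]
S = H·P̄·Hᵀ + R = [470 -450; -450 463]
K = P̄·Hᵀ·S⁻¹ = [-554/7555 -62/1511; 2448/7555 874/1511; 5467/15110 205/1511]
x' = x̄ + K·y = [-10562/1511, -2941/1511, -8945/1511]
P' = (I − K·H)·P̄ = [101246/7555 23318/7555 74716/7555; 23318/7555 25889/7555 26623/7555; 74716/7555 26623/7555 122837/15110]

x' = [-10562/1511, -2941/1511, -8945/1511]
P' = [101246/7555 23318/7555 74716/7555; 23318/7555 25889/7555 26623/7555; 74716/7555 26623/7555 122837/15110]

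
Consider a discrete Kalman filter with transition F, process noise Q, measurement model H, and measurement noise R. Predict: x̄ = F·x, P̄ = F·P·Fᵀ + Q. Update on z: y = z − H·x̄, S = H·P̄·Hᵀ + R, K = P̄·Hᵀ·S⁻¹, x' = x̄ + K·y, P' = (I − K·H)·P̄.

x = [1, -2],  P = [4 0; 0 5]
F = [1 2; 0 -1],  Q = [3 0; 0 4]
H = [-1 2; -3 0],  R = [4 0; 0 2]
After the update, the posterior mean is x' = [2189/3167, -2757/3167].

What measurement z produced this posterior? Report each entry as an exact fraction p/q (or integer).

z = [-3, -2]

x̄ = F·x = [-3, 2]
P̄ = F·P·Fᵀ + Q = [27 -10; -10 9]
S = H·P̄·Hᵀ + R = [107 141; 141 245]
K = P̄·Hᵀ·S⁻¹ = [-47/3167 -1020/3167; 1315/3167 -369/3167]
x' − x̄ = [11690/3167, -9091/3167] = K·y
y = (KᵀK)⁻¹·Kᵀ·(x' − x̄) = [-10, -11]
z = y + H·x̄ = [-10, -11] + [7, 9] = [-3, -2]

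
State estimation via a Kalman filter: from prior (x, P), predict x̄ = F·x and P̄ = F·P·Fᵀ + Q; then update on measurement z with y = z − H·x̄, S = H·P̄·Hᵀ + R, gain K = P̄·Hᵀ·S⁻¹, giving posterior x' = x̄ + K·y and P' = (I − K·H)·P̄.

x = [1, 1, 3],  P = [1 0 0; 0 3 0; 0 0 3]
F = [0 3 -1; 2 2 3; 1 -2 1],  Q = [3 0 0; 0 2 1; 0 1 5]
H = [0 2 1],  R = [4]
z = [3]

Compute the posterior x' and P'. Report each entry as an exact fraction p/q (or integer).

x' = [15/41, 83/41, -23/41]
P' = [6756/205 423/41 -4242/205; 423/41 225/41 -378/41; -4242/205 -378/41 3864/205]

x̄ = F·x = [0, 13, 2]
P̄ = F·P·Fᵀ + Q = [33 9 -21; 9 45 0; -21 0 21]
y = z − H·x̄ = [-25]
S = H·P̄·Hᵀ + R = [205]
K = P̄·Hᵀ·S⁻¹ = [-3/205; 18/41; 21/205]
x' = x̄ + K·y = [15/41, 83/41, -23/41]
P' = (I − K·H)·P̄ = [6756/205 423/41 -4242/205; 423/41 225/41 -378/41; -4242/205 -378/41 3864/205]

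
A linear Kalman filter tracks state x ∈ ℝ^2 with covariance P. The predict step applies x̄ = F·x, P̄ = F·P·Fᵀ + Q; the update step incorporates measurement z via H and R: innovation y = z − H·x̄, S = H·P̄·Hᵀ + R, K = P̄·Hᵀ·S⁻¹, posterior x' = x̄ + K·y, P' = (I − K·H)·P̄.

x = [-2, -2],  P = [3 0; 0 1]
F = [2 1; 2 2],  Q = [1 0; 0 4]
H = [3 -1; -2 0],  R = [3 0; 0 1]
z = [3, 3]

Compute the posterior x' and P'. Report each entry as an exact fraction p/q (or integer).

x' = [-782/569, -3342/569]
P' = [126/569 294/569; 294/569 1824/569]

x̄ = F·x = [-6, -8]
P̄ = F·P·Fᵀ + Q = [14 14; 14 20]
y = z − H·x̄ = [13, -9]
S = H·P̄·Hᵀ + R = [65 -56; -56 57]
K = P̄·Hᵀ·S⁻¹ = [28/569 -252/569; -314/569 -588/569]
x' = x̄ + K·y = [-782/569, -3342/569]
P' = (I − K·H)·P̄ = [126/569 294/569; 294/569 1824/569]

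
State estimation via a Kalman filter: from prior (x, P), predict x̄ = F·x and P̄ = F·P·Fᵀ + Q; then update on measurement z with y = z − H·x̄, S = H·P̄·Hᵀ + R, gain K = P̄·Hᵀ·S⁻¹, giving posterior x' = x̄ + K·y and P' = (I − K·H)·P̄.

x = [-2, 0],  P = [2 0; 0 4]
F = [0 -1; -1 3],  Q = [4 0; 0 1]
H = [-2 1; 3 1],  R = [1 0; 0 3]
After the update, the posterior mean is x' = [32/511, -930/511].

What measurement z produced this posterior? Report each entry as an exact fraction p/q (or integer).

x̄ = F·x = [0, 2]
P̄ = F·P·Fᵀ + Q = [8 -12; -12 39]
S = H·P̄·Hᵀ + R = [120 -21; -21 42]
K = P̄·Hᵀ·S⁻¹ = [-44/219 284/1533; 43/73 187/511]
x' − x̄ = [32/511, -1952/511] = K·y
y = (KᵀK)⁻¹·Kᵀ·(x' − x̄) = [-4, -4]
z = y + H·x̄ = [-4, -4] + [2, 2] = [-2, -2]

z = [-2, -2]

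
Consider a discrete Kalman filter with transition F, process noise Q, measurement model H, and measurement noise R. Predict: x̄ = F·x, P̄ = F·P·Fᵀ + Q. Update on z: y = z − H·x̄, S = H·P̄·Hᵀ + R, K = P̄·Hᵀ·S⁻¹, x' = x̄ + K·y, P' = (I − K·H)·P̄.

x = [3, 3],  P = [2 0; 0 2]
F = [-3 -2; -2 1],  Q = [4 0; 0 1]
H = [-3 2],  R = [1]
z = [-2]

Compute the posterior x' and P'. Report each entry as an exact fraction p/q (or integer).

x̄ = F·x = [-15, -3]
P̄ = F·P·Fᵀ + Q = [30 8; 8 11]
y = z − H·x̄ = [-41]
S = H·P̄·Hᵀ + R = [219]
K = P̄·Hᵀ·S⁻¹ = [-74/219; -2/219]
x' = x̄ + K·y = [-251/219, -575/219]
P' = (I − K·H)·P̄ = [1094/219 1604/219; 1604/219 2405/219]

x' = [-251/219, -575/219]
P' = [1094/219 1604/219; 1604/219 2405/219]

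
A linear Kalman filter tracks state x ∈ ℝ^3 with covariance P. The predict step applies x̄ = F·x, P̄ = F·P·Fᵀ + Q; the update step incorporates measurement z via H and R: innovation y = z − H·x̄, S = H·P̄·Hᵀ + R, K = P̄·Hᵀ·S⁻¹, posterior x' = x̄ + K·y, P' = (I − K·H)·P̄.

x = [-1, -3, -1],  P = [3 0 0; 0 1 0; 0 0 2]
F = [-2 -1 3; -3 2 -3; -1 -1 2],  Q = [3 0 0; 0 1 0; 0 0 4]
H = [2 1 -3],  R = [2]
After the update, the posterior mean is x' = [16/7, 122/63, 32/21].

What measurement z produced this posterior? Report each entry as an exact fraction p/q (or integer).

z = [2]

x̄ = F·x = [2, 0, 2]
P̄ = F·P·Fᵀ + Q = [34 -2 19; -2 50 -5; 19 -5 16]
S = H·P̄·Hᵀ + R = [126]
K = P̄·Hᵀ·S⁻¹ = [1/14; 61/126; -5/42]
x' − x̄ = [2/7, 122/63, -10/21] = K·y
y = (KᵀK)⁻¹·Kᵀ·(x' − x̄) = [4]
z = y + H·x̄ = [4] + [-2] = [2]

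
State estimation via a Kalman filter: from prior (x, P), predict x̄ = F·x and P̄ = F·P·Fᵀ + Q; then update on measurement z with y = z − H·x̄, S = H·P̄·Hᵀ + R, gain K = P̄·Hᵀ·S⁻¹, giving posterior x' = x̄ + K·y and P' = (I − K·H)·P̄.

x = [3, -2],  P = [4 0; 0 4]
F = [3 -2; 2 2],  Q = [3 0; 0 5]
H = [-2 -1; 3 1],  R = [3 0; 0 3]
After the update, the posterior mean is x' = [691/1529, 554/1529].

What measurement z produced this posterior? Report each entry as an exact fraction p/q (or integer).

z = [-2, 1]

x̄ = F·x = [13, 2]
P̄ = F·P·Fᵀ + Q = [55 8; 8 37]
S = H·P̄·Hᵀ + R = [292 -407; -407 583]
K = P̄·Hᵀ·S⁻¹ = [49/139 830/1529; -184/139 -1253/1529]
x' − x̄ = [-19186/1529, -2504/1529] = K·y
y = (KᵀK)⁻¹·Kᵀ·(x' − x̄) = [26, -40]
z = y + H·x̄ = [26, -40] + [-28, 41] = [-2, 1]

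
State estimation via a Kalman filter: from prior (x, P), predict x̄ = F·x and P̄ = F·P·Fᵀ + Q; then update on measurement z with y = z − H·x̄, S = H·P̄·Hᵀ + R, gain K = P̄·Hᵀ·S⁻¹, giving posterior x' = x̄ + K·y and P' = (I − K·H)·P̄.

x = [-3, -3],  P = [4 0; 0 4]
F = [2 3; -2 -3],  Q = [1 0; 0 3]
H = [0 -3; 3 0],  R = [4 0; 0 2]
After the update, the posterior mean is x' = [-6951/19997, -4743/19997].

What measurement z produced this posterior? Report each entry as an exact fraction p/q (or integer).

x̄ = F·x = [-15, 15]
P̄ = F·P·Fᵀ + Q = [53 -52; -52 55]
S = H·P̄·Hᵀ + R = [499 468; 468 479]
K = P̄·Hᵀ·S⁻¹ = [312/19997 6333/19997; -6027/19997 -624/19997]
x' − x̄ = [293004/19997, -304698/19997] = K·y
y = (KᵀK)⁻¹·Kᵀ·(x' − x̄) = [46, 44]
z = y + H·x̄ = [46, 44] + [-45, -45] = [1, -1]

z = [1, -1]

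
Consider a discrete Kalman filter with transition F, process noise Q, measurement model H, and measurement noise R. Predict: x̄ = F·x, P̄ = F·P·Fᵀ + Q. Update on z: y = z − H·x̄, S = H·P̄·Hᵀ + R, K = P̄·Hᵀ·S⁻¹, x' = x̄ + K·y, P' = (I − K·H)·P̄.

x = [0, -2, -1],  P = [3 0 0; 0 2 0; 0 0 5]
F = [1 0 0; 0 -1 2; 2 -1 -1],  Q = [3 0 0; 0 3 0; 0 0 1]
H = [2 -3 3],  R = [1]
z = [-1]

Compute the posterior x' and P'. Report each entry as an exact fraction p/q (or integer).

x' = [-150/323, 495/323, 489/323]
P' = [1488/323 1485/323 498/323; 1485/323 6349/646 2168/323; 498/323 2168/323 1852/323]

x̄ = F·x = [0, 0, 3]
P̄ = F·P·Fᵀ + Q = [6 0 6; 0 25 -8; 6 -8 20]
y = z − H·x̄ = [-10]
S = H·P̄·Hᵀ + R = [646]
K = P̄·Hᵀ·S⁻¹ = [15/323; -99/646; 48/323]
x' = x̄ + K·y = [-150/323, 495/323, 489/323]
P' = (I − K·H)·P̄ = [1488/323 1485/323 498/323; 1485/323 6349/646 2168/323; 498/323 2168/323 1852/323]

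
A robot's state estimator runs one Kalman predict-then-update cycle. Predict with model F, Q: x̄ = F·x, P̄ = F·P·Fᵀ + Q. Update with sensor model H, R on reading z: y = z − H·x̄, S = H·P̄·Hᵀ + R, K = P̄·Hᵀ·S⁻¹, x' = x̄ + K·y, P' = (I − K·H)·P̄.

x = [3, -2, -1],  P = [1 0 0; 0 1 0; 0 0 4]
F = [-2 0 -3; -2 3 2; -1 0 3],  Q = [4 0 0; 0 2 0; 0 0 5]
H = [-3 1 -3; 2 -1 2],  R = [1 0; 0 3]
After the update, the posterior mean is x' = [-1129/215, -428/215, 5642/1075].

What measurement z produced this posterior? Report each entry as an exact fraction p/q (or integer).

x̄ = F·x = [-3, -14, -6]
P̄ = F·P·Fᵀ + Q = [44 -20 -34; -20 31 26; -34 26 42]
S = H·P̄·Hᵀ + R = [158 -109; -109 82]
K = P̄·Hᵀ·S⁻¹ = [52/215 174/215; -201/215 -317/215; -926/1075 -1362/1075]
x' − x̄ = [-484/215, 2582/215, 12092/1075] = K·y
y = (KᵀK)⁻¹·Kᵀ·(x' − x̄) = [-16, 2]
z = y + H·x̄ = [-16, 2] + [13, -4] = [-3, -2]

z = [-3, -2]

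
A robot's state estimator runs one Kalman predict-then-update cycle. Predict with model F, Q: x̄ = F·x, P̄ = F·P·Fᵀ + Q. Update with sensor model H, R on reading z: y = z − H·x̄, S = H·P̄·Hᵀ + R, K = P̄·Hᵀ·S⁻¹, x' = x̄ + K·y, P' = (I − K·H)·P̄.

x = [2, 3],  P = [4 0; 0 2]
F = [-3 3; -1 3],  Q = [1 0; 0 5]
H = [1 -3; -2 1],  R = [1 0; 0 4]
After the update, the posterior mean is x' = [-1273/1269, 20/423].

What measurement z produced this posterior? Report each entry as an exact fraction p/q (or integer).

z = [-1, 2]

x̄ = F·x = [3, 7]
P̄ = F·P·Fᵀ + Q = [55 30; 30 27]
S = H·P̄·Hᵀ + R = [119 19; 19 131]
K = P̄·Hᵀ·S⁻¹ = [-3065/15228 -8855/15228; -1009/2538 -493/2538]
x' − x̄ = [-5080/1269, -2941/423] = K·y
y = (KᵀK)⁻¹·Kᵀ·(x' − x̄) = [17, 1]
z = y + H·x̄ = [17, 1] + [-18, 1] = [-1, 2]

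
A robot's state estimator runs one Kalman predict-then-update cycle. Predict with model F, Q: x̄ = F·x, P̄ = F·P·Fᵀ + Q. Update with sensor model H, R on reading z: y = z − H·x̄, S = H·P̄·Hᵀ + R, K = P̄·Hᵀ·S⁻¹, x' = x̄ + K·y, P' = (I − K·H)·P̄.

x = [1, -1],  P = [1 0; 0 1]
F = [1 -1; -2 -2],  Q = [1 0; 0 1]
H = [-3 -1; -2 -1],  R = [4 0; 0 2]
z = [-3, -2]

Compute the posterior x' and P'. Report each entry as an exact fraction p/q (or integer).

x' = [253/191, -126/191]
P' = [186/191 -378/191; -378/191 990/191]

x̄ = F·x = [2, 0]
P̄ = F·P·Fᵀ + Q = [3 0; 0 9]
y = z − H·x̄ = [3, 2]
S = H·P̄·Hᵀ + R = [40 27; 27 23]
K = P̄·Hᵀ·S⁻¹ = [-45/191 3/191; 36/191 -117/191]
x' = x̄ + K·y = [253/191, -126/191]
P' = (I − K·H)·P̄ = [186/191 -378/191; -378/191 990/191]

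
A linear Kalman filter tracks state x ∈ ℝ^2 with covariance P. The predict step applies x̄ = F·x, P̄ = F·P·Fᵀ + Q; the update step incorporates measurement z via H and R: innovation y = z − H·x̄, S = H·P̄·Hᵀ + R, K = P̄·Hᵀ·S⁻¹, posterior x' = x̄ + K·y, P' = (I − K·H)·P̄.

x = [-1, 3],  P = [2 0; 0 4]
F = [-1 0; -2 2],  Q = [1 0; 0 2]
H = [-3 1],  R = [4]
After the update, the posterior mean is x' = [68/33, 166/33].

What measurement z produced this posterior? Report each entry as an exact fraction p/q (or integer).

x̄ = F·x = [1, 8]
P̄ = F·P·Fᵀ + Q = [3 4; 4 26]
S = H·P̄·Hᵀ + R = [33]
K = P̄·Hᵀ·S⁻¹ = [-5/33; 14/33]
x' − x̄ = [35/33, -98/33] = K·y
y = (KᵀK)⁻¹·Kᵀ·(x' − x̄) = [-7]
z = y + H·x̄ = [-7] + [5] = [-2]

z = [-2]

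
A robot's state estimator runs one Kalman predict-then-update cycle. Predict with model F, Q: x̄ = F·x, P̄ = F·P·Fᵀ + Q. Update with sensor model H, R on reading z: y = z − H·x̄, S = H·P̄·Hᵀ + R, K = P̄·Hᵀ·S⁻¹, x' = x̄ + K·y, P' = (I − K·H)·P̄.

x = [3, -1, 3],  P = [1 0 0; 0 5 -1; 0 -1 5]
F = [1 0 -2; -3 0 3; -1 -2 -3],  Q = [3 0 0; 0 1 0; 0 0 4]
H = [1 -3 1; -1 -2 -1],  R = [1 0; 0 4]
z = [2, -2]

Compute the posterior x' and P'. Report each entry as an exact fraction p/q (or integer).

x̄ = F·x = [-3, 0, -10]
P̄ = F·P·Fᵀ + Q = [24 -33 25; -33 55 -36; 25 -36 58]
y = z − H·x̄ = [15, -15]
S = H·P̄·Hᵀ + R = [1042 129; 129 80]
K = P̄·Hᵀ·S⁻¹ = [9647/66719 -1378/66719; -13431/66719 -12536/66719; 16699/66719 -36101/66719]
x' = x̄ + K·y = [-34782/66719, -13425/66719, 124810/66719]
P' = (I − K·H)·P̄ = [196926/66719 -827/66719 -189760/66719; -827/66719 12715/66719 25541/66719; -189760/66719 25541/66719 283082/66719]

x' = [-34782/66719, -13425/66719, 124810/66719]
P' = [196926/66719 -827/66719 -189760/66719; -827/66719 12715/66719 25541/66719; -189760/66719 25541/66719 283082/66719]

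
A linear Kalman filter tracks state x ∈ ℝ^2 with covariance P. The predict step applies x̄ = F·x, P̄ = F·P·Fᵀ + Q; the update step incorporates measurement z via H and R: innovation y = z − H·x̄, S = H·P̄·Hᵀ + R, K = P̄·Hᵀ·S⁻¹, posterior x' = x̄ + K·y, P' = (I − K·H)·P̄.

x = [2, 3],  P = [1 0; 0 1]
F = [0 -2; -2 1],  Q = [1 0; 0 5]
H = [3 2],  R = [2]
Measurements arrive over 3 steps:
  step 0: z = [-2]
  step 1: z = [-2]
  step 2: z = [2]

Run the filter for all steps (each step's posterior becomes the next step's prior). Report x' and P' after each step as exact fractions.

step 0: x̄ = F·x = [-6, -1]
step 0: P̄ = F·P·Fᵀ + Q = [5 -2; -2 10]
step 0: y = z − H·x̄ = [18]
step 0: S = H·P̄·Hᵀ + R = [63]
step 0: K = P̄·Hᵀ·S⁻¹ = [11/63; 2/9]
step 0: x' = x̄ + K·y = [-20/7, 3]
step 0: P' = (I − K·H)·P̄ = [194/63 -40/9; -40/9 62/9]
step 1: x̄ = F·x = [-6, 61/7]
step 1: P̄ = F·P·Fᵀ + Q = [257/9 -284/9; -284/9 2645/63]
step 1: y = z − H·x̄ = [-10/7]
step 1: S = H·P̄·Hᵀ + R = [3041/63]
step 1: K = P̄·Hᵀ·S⁻¹ = [1421/3041; -674/3041]
step 1: x' = x̄ + K·y = [-20276/3041, 27463/3041]
step 1: P' = (I − K·H)·P̄ = [54786/3041 -80758/3041; -80758/3041 120463/3041]
step 2: x̄ = F·x = [-54926/3041, 68015/3041]
step 2: P̄ = F·P·Fᵀ + Q = [484893/3041 -563958/3041; -563958/3041 677844/3041]
step 2: y = z − H·x̄ = [34830/3041]
step 2: S = H·P̄·Hᵀ + R = [313999/3041]
step 2: K = P̄·Hᵀ·S⁻¹ = [326763/313999; -336186/313999]
step 2: x' = x̄ + K·y = [-1928824/313999, 3172405/313999]
step 2: P' = (I − K·H)·P̄ = [14956218/313999 -22107564/313999; -22107564/313999 32825160/313999]

step 0: x' = [-20/7, 3], P' = [194/63 -40/9; -40/9 62/9]
step 1: x' = [-20276/3041, 27463/3041], P' = [54786/3041 -80758/3041; -80758/3041 120463/3041]
step 2: x' = [-1928824/313999, 3172405/313999], P' = [14956218/313999 -22107564/313999; -22107564/313999 32825160/313999]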